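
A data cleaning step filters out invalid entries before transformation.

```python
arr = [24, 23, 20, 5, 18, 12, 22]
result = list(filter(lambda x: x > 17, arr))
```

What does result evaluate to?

Step 1: Filter elements > 17:
  24: kept
  23: kept
  20: kept
  5: removed
  18: kept
  12: removed
  22: kept
Therefore result = [24, 23, 20, 18, 22].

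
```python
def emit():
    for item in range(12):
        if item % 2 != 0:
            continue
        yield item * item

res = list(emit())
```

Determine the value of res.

Step 1: Only yield item**2 when item is divisible by 2:
  item=0: 0 % 2 == 0, yield 0**2 = 0
  item=2: 2 % 2 == 0, yield 2**2 = 4
  item=4: 4 % 2 == 0, yield 4**2 = 16
  item=6: 6 % 2 == 0, yield 6**2 = 36
  item=8: 8 % 2 == 0, yield 8**2 = 64
  item=10: 10 % 2 == 0, yield 10**2 = 100
Therefore res = [0, 4, 16, 36, 64, 100].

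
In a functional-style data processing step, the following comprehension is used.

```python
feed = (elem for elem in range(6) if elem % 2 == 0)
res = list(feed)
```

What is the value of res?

Step 1: Filter range(6) keeping only even values:
  elem=0: even, included
  elem=1: odd, excluded
  elem=2: even, included
  elem=3: odd, excluded
  elem=4: even, included
  elem=5: odd, excluded
Therefore res = [0, 2, 4].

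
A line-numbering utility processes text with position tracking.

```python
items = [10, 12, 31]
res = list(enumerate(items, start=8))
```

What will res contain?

Step 1: enumerate with start=8:
  (8, 10)
  (9, 12)
  (10, 31)
Therefore res = [(8, 10), (9, 12), (10, 31)].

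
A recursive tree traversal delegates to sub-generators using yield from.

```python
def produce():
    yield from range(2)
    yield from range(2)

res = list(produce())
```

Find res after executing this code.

Step 1: Trace yields in order:
  yield 0
  yield 1
  yield 0
  yield 1
Therefore res = [0, 1, 0, 1].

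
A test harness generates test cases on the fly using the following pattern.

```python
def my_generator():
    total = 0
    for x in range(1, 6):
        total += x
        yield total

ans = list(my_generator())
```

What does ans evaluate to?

Step 1: Generator accumulates running sum:
  x=1: total = 1, yield 1
  x=2: total = 3, yield 3
  x=3: total = 6, yield 6
  x=4: total = 10, yield 10
  x=5: total = 15, yield 15
Therefore ans = [1, 3, 6, 10, 15].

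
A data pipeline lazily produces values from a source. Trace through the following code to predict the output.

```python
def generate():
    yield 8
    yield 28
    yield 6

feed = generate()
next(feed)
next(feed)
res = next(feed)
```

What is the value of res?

Step 1: generate() creates a generator.
Step 2: next(feed) yields 8 (consumed and discarded).
Step 3: next(feed) yields 28 (consumed and discarded).
Step 4: next(feed) yields 6, assigned to res.
Therefore res = 6.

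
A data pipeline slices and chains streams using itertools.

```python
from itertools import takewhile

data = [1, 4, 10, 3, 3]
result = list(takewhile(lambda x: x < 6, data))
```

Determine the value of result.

Step 1: takewhile stops at first element >= 6:
  1 < 6: take
  4 < 6: take
  10 >= 6: stop
Therefore result = [1, 4].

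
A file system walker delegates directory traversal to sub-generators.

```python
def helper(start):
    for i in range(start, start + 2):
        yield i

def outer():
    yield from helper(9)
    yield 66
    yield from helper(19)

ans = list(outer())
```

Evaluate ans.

Step 1: outer() delegates to helper(9):
  yield 9
  yield 10
Step 2: yield 66
Step 3: Delegates to helper(19):
  yield 19
  yield 20
Therefore ans = [9, 10, 66, 19, 20].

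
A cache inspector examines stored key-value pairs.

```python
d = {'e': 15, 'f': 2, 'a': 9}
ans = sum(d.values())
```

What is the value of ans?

Step 1: d.values() = [15, 2, 9].
Step 2: sum = 26.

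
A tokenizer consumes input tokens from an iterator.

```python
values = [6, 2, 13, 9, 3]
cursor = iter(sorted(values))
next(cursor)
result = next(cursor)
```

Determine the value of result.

Step 1: sorted([6, 2, 13, 9, 3]) = [2, 3, 6, 9, 13].
Step 2: Create iterator and skip 1 elements.
Step 3: next() returns 3.
Therefore result = 3.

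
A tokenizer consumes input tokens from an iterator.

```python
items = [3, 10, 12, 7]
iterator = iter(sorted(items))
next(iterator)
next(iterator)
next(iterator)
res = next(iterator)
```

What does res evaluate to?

Step 1: sorted([3, 10, 12, 7]) = [3, 7, 10, 12].
Step 2: Create iterator and skip 3 elements.
Step 3: next() returns 12.
Therefore res = 12.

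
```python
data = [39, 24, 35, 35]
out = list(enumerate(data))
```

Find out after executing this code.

Step 1: enumerate pairs each element with its index:
  (0, 39)
  (1, 24)
  (2, 35)
  (3, 35)
Therefore out = [(0, 39), (1, 24), (2, 35), (3, 35)].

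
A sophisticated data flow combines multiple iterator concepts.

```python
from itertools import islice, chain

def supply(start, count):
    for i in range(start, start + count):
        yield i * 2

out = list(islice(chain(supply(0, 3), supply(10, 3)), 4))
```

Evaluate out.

Step 1: supply(0, 3) yields [0, 2, 4].
Step 2: supply(10, 3) yields [20, 22, 24].
Step 3: chain concatenates: [0, 2, 4, 20, 22, 24].
Step 4: islice takes first 4: [0, 2, 4, 20].
Therefore out = [0, 2, 4, 20].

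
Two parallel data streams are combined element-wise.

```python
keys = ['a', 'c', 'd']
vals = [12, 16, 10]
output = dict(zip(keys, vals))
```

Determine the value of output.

Step 1: zip pairs keys with values:
  'a' -> 12
  'c' -> 16
  'd' -> 10
Therefore output = {'a': 12, 'c': 16, 'd': 10}.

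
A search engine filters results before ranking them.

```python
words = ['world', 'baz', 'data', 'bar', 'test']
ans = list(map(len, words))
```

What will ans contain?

Step 1: Map len() to each word:
  'world' -> 5
  'baz' -> 3
  'data' -> 4
  'bar' -> 3
  'test' -> 4
Therefore ans = [5, 3, 4, 3, 4].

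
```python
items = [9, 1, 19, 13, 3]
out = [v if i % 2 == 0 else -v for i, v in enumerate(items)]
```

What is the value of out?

Step 1: For each (i, v), keep v if i is even, negate if odd:
  i=0 (even): keep 9
  i=1 (odd): negate to -1
  i=2 (even): keep 19
  i=3 (odd): negate to -13
  i=4 (even): keep 3
Therefore out = [9, -1, 19, -13, 3].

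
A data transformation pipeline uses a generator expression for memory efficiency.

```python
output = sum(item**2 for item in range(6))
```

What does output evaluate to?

Step 1: Compute item**2 for each item in range(6):
  item=0: 0**2 = 0
  item=1: 1**2 = 1
  item=2: 2**2 = 4
  item=3: 3**2 = 9
  item=4: 4**2 = 16
  item=5: 5**2 = 25
Step 2: sum = 0 + 1 + 4 + 9 + 16 + 25 = 55.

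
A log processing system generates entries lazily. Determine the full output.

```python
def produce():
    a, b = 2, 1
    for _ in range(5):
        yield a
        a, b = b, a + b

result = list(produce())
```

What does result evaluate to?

Step 1: Fibonacci-like sequence starting with a=2, b=1:
  Iteration 1: yield a=2, then a,b = 1,3
  Iteration 2: yield a=1, then a,b = 3,4
  Iteration 3: yield a=3, then a,b = 4,7
  Iteration 4: yield a=4, then a,b = 7,11
  Iteration 5: yield a=7, then a,b = 11,18
Therefore result = [2, 1, 3, 4, 7].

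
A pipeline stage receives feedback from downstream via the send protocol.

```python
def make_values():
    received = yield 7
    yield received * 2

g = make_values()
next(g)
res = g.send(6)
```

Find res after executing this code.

Step 1: next(g) advances to first yield, producing 7.
Step 2: send(6) resumes, received = 6.
Step 3: yield received * 2 = 6 * 2 = 12.
Therefore res = 12.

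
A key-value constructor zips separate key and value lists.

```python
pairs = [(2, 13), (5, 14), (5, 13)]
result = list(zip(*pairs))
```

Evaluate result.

Step 1: zip(*pairs) transposes: unzips [(2, 13), (5, 14), (5, 13)] into separate sequences.
Step 2: First elements: (2, 5, 5), second elements: (13, 14, 13).
Therefore result = [(2, 5, 5), (13, 14, 13)].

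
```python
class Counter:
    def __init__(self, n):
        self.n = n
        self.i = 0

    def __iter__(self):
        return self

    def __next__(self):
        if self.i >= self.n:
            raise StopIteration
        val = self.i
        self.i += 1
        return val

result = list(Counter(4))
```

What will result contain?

Step 1: Counter(4) creates an iterator counting 0 to 3.
Step 2: list() consumes all values: [0, 1, 2, 3].
Therefore result = [0, 1, 2, 3].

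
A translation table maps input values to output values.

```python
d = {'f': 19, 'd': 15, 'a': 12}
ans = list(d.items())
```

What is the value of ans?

Step 1: d.items() returns (key, value) pairs in insertion order.
Therefore ans = [('f', 19), ('d', 15), ('a', 12)].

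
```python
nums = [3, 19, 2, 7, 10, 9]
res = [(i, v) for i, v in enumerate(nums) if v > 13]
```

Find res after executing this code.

Step 1: Filter enumerate([3, 19, 2, 7, 10, 9]) keeping v > 13:
  (0, 3): 3 <= 13, excluded
  (1, 19): 19 > 13, included
  (2, 2): 2 <= 13, excluded
  (3, 7): 7 <= 13, excluded
  (4, 10): 10 <= 13, excluded
  (5, 9): 9 <= 13, excluded
Therefore res = [(1, 19)].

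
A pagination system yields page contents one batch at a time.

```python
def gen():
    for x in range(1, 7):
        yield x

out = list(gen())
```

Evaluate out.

Step 1: The generator yields each value from range(1, 7).
Step 2: list() consumes all yields: [1, 2, 3, 4, 5, 6].
Therefore out = [1, 2, 3, 4, 5, 6].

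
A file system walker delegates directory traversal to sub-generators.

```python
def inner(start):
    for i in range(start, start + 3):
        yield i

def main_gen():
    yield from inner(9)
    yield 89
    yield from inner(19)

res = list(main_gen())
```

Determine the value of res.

Step 1: main_gen() delegates to inner(9):
  yield 9
  yield 10
  yield 11
Step 2: yield 89
Step 3: Delegates to inner(19):
  yield 19
  yield 20
  yield 21
Therefore res = [9, 10, 11, 89, 19, 20, 21].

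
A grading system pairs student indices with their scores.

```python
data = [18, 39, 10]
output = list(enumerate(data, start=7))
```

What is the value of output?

Step 1: enumerate with start=7:
  (7, 18)
  (8, 39)
  (9, 10)
Therefore output = [(7, 18), (8, 39), (9, 10)].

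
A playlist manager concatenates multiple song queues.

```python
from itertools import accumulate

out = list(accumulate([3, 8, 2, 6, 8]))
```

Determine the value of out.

Step 1: accumulate computes running sums:
  + 3 = 3
  + 8 = 11
  + 2 = 13
  + 6 = 19
  + 8 = 27
Therefore out = [3, 11, 13, 19, 27].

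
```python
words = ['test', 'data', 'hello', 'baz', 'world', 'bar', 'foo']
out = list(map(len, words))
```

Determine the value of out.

Step 1: Map len() to each word:
  'test' -> 4
  'data' -> 4
  'hello' -> 5
  'baz' -> 3
  'world' -> 5
  'bar' -> 3
  'foo' -> 3
Therefore out = [4, 4, 5, 3, 5, 3, 3].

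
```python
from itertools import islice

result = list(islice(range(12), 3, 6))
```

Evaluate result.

Step 1: islice(range(12), 3, 6) takes elements at indices [3, 6).
Step 2: Elements: [3, 4, 5].
Therefore result = [3, 4, 5].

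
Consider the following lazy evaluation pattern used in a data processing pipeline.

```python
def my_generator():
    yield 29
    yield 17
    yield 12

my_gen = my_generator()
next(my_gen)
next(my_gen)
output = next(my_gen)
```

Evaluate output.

Step 1: my_generator() creates a generator.
Step 2: next(my_gen) yields 29 (consumed and discarded).
Step 3: next(my_gen) yields 17 (consumed and discarded).
Step 4: next(my_gen) yields 12, assigned to output.
Therefore output = 12.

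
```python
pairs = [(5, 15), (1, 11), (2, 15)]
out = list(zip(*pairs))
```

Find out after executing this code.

Step 1: zip(*pairs) transposes: unzips [(5, 15), (1, 11), (2, 15)] into separate sequences.
Step 2: First elements: (5, 1, 2), second elements: (15, 11, 15).
Therefore out = [(5, 1, 2), (15, 11, 15)].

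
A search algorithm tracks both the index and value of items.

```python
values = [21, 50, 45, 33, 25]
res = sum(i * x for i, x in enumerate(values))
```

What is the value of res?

Step 1: Compute i * x for each (i, x) in enumerate([21, 50, 45, 33, 25]):
  i=0, x=21: 0*21 = 0
  i=1, x=50: 1*50 = 50
  i=2, x=45: 2*45 = 90
  i=3, x=33: 3*33 = 99
  i=4, x=25: 4*25 = 100
Step 2: sum = 0 + 50 + 90 + 99 + 100 = 339.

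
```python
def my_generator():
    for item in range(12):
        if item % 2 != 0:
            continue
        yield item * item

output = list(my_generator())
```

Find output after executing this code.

Step 1: Only yield item**2 when item is divisible by 2:
  item=0: 0 % 2 == 0, yield 0**2 = 0
  item=2: 2 % 2 == 0, yield 2**2 = 4
  item=4: 4 % 2 == 0, yield 4**2 = 16
  item=6: 6 % 2 == 0, yield 6**2 = 36
  item=8: 8 % 2 == 0, yield 8**2 = 64
  item=10: 10 % 2 == 0, yield 10**2 = 100
Therefore output = [0, 4, 16, 36, 64, 100].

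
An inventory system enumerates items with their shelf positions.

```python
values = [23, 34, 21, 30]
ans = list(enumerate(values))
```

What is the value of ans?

Step 1: enumerate pairs each element with its index:
  (0, 23)
  (1, 34)
  (2, 21)
  (3, 30)
Therefore ans = [(0, 23), (1, 34), (2, 21), (3, 30)].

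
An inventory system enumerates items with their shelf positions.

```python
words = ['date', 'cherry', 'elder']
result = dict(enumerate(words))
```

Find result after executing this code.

Step 1: enumerate pairs indices with words:
  0 -> 'date'
  1 -> 'cherry'
  2 -> 'elder'
Therefore result = {0: 'date', 1: 'cherry', 2: 'elder'}.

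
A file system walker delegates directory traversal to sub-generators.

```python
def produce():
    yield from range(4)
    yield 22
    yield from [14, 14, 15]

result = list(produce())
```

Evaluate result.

Step 1: Trace yields in order:
  yield 0
  yield 1
  yield 2
  yield 3
  yield 22
  yield 14
  yield 14
  yield 15
Therefore result = [0, 1, 2, 3, 22, 14, 14, 15].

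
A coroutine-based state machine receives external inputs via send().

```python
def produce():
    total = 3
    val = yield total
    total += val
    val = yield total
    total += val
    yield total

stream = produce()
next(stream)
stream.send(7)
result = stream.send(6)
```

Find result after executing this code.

Step 1: next() -> yield total=3.
Step 2: send(7) -> val=7, total = 3+7 = 10, yield 10.
Step 3: send(6) -> val=6, total = 10+6 = 16, yield 16.
Therefore result = 16.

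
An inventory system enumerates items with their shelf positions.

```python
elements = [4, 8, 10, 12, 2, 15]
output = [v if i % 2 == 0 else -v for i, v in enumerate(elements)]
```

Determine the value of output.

Step 1: For each (i, v), keep v if i is even, negate if odd:
  i=0 (even): keep 4
  i=1 (odd): negate to -8
  i=2 (even): keep 10
  i=3 (odd): negate to -12
  i=4 (even): keep 2
  i=5 (odd): negate to -15
Therefore output = [4, -8, 10, -12, 2, -15].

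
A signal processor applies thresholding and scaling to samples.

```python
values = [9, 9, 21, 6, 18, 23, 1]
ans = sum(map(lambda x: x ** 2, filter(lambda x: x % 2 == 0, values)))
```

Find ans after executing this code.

Step 1: Filter even numbers from [9, 9, 21, 6, 18, 23, 1]: [6, 18]
Step 2: Square each: [36, 324]
Step 3: Sum = 360.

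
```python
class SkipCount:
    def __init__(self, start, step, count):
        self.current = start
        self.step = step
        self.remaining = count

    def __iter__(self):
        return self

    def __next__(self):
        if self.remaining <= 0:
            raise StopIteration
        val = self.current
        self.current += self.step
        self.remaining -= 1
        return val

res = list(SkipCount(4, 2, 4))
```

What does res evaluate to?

Step 1: SkipCount starts at 4, increments by 2, for 4 steps:
  Yield 4, then current += 2
  Yield 6, then current += 2
  Yield 8, then current += 2
  Yield 10, then current += 2
Therefore res = [4, 6, 8, 10].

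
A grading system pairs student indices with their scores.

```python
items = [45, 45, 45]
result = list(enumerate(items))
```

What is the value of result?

Step 1: enumerate pairs each element with its index:
  (0, 45)
  (1, 45)
  (2, 45)
Therefore result = [(0, 45), (1, 45), (2, 45)].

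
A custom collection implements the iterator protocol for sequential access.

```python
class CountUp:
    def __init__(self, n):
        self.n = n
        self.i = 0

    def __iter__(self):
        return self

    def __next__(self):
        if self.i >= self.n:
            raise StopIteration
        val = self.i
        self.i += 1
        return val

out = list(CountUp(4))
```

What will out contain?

Step 1: CountUp(4) creates an iterator counting 0 to 3.
Step 2: list() consumes all values: [0, 1, 2, 3].
Therefore out = [0, 1, 2, 3].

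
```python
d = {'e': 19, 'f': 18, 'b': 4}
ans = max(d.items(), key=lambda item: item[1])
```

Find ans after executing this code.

Step 1: Find item with maximum value:
  ('e', 19)
  ('f', 18)
  ('b', 4)
Step 2: Maximum value is 19 at key 'e'.
Therefore ans = ('e', 19).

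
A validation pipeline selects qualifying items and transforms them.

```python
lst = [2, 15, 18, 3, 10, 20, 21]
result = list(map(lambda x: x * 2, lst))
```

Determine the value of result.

Step 1: Apply lambda x: x * 2 to each element:
  2 -> 4
  15 -> 30
  18 -> 36
  3 -> 6
  10 -> 20
  20 -> 40
  21 -> 42
Therefore result = [4, 30, 36, 6, 20, 40, 42].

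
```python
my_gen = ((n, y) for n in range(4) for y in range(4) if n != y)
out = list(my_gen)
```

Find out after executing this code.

Step 1: Nested generator over range(4) x range(4) where n != y:
  (0, 0): excluded (n == y)
  (0, 1): included
  (0, 2): included
  (0, 3): included
  (1, 0): included
  (1, 1): excluded (n == y)
  (1, 2): included
  (1, 3): included
  (2, 0): included
  (2, 1): included
  (2, 2): excluded (n == y)
  (2, 3): included
  (3, 0): included
  (3, 1): included
  (3, 2): included
  (3, 3): excluded (n == y)
Therefore out = [(0, 1), (0, 2), (0, 3), (1, 0), (1, 2), (1, 3), (2, 0), (2, 1), (2, 3), (3, 0), (3, 1), (3, 2)].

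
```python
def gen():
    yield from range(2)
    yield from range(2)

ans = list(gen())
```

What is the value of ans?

Step 1: Trace yields in order:
  yield 0
  yield 1
  yield 0
  yield 1
Therefore ans = [0, 1, 0, 1].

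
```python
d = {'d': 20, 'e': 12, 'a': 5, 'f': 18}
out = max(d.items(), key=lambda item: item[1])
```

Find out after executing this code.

Step 1: Find item with maximum value:
  ('d', 20)
  ('e', 12)
  ('a', 5)
  ('f', 18)
Step 2: Maximum value is 20 at key 'd'.
Therefore out = ('d', 20).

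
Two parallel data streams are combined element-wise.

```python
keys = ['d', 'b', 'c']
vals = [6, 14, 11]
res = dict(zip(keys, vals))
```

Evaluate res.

Step 1: zip pairs keys with values:
  'd' -> 6
  'b' -> 14
  'c' -> 11
Therefore res = {'d': 6, 'b': 14, 'c': 11}.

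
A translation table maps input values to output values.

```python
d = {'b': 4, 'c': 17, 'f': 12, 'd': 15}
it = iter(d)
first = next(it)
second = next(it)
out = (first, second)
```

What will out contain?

Step 1: iter(d) iterates over keys: ['b', 'c', 'f', 'd'].
Step 2: first = next(it) = 'b', second = next(it) = 'c'.
Therefore out = ('b', 'c').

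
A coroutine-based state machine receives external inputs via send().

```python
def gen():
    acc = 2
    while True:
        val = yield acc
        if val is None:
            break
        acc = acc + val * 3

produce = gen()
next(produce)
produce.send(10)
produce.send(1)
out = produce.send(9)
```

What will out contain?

Step 1: next() -> yield acc=2.
Step 2: send(10) -> val=10, acc = 2 + 10*3 = 32, yield 32.
Step 3: send(1) -> val=1, acc = 32 + 1*3 = 35, yield 35.
Step 4: send(9) -> val=9, acc = 35 + 9*3 = 62, yield 62.
Therefore out = 62.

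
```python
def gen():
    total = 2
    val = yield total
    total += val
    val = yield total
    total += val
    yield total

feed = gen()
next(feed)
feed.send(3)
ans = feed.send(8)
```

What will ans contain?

Step 1: next() -> yield total=2.
Step 2: send(3) -> val=3, total = 2+3 = 5, yield 5.
Step 3: send(8) -> val=8, total = 5+8 = 13, yield 13.
Therefore ans = 13.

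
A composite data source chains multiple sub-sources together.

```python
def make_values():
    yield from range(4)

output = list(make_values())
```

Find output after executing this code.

Step 1: yield from delegates to the iterable, yielding each element.
Step 2: Collected values: [0, 1, 2, 3].
Therefore output = [0, 1, 2, 3].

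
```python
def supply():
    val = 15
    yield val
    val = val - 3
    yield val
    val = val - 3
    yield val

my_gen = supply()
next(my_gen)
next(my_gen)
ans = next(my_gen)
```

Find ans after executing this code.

Step 1: Trace through generator execution:
  Yield 1: val starts at 15, yield 15
  Yield 2: val = 15 - 3 = 12, yield 12
  Yield 3: val = 12 - 3 = 9, yield 9
Step 2: First next() gets 15, second next() gets the second value, third next() yields 9.
Therefore ans = 9.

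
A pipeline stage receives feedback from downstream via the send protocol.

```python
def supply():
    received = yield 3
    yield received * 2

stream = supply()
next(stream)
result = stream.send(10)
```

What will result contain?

Step 1: next(stream) advances to first yield, producing 3.
Step 2: send(10) resumes, received = 10.
Step 3: yield received * 2 = 10 * 2 = 20.
Therefore result = 20.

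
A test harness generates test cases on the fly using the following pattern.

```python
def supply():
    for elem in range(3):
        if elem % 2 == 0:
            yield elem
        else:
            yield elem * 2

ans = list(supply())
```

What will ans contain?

Step 1: For each elem in range(3), yield elem if even, else elem*2:
  elem=0 (even): yield 0
  elem=1 (odd): yield 1*2 = 2
  elem=2 (even): yield 2
Therefore ans = [0, 2, 2].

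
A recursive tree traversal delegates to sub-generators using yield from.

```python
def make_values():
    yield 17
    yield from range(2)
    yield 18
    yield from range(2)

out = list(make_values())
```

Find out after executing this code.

Step 1: Trace yields in order:
  yield 17
  yield 0
  yield 1
  yield 18
  yield 0
  yield 1
Therefore out = [17, 0, 1, 18, 0, 1].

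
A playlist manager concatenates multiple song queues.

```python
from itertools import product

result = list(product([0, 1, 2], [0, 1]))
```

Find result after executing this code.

Step 1: product([0, 1, 2], [0, 1]) gives all pairs:
  (0, 0)
  (0, 1)
  (1, 0)
  (1, 1)
  (2, 0)
  (2, 1)
Therefore result = [(0, 0), (0, 1), (1, 0), (1, 1), (2, 0), (2, 1)].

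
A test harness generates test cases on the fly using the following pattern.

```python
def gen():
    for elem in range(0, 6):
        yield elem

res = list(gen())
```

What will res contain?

Step 1: The generator yields each value from range(0, 6).
Step 2: list() consumes all yields: [0, 1, 2, 3, 4, 5].
Therefore res = [0, 1, 2, 3, 4, 5].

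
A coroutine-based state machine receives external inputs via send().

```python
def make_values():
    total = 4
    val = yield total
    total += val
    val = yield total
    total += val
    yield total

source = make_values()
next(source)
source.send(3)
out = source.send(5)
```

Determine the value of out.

Step 1: next() -> yield total=4.
Step 2: send(3) -> val=3, total = 4+3 = 7, yield 7.
Step 3: send(5) -> val=5, total = 7+5 = 12, yield 12.
Therefore out = 12.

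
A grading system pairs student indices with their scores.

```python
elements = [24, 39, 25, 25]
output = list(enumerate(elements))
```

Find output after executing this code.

Step 1: enumerate pairs each element with its index:
  (0, 24)
  (1, 39)
  (2, 25)
  (3, 25)
Therefore output = [(0, 24), (1, 39), (2, 25), (3, 25)].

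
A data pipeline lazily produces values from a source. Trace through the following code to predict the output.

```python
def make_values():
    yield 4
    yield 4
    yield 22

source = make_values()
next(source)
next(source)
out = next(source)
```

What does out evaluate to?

Step 1: make_values() creates a generator.
Step 2: next(source) yields 4 (consumed and discarded).
Step 3: next(source) yields 4 (consumed and discarded).
Step 4: next(source) yields 22, assigned to out.
Therefore out = 22.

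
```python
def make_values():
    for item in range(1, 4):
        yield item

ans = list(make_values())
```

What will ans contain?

Step 1: The generator yields each value from range(1, 4).
Step 2: list() consumes all yields: [1, 2, 3].
Therefore ans = [1, 2, 3].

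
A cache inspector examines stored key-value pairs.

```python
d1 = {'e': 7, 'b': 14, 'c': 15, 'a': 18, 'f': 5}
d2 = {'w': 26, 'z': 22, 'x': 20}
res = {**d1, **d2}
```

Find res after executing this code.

Step 1: Merge d1 and d2 (d2 values override on key conflicts).
Step 2: d1 has keys ['e', 'b', 'c', 'a', 'f'], d2 has keys ['w', 'z', 'x'].
Therefore res = {'e': 7, 'b': 14, 'c': 15, 'a': 18, 'f': 5, 'w': 26, 'z': 22, 'x': 20}.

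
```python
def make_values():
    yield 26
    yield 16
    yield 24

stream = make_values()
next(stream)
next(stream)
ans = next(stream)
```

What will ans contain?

Step 1: make_values() creates a generator.
Step 2: next(stream) yields 26 (consumed and discarded).
Step 3: next(stream) yields 16 (consumed and discarded).
Step 4: next(stream) yields 24, assigned to ans.
Therefore ans = 24.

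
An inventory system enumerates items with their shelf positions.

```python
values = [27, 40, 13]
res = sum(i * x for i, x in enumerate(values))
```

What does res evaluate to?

Step 1: Compute i * x for each (i, x) in enumerate([27, 40, 13]):
  i=0, x=27: 0*27 = 0
  i=1, x=40: 1*40 = 40
  i=2, x=13: 2*13 = 26
Step 2: sum = 0 + 40 + 26 = 66.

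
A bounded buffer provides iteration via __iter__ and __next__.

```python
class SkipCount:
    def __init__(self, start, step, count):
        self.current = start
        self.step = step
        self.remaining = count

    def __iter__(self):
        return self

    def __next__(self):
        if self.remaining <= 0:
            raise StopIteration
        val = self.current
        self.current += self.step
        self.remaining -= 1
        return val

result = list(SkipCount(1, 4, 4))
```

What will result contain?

Step 1: SkipCount starts at 1, increments by 4, for 4 steps:
  Yield 1, then current += 4
  Yield 5, then current += 4
  Yield 9, then current += 4
  Yield 13, then current += 4
Therefore result = [1, 5, 9, 13].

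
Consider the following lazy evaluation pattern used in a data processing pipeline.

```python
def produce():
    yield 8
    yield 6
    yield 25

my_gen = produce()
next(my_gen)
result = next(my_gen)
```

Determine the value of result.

Step 1: produce() creates a generator.
Step 2: next(my_gen) yields 8 (consumed and discarded).
Step 3: next(my_gen) yields 6, assigned to result.
Therefore result = 6.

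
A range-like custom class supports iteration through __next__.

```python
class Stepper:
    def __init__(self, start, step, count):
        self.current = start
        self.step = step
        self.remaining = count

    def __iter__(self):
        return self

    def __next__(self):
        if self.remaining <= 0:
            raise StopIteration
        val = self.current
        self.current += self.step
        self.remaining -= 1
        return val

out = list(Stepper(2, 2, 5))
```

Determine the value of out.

Step 1: Stepper starts at 2, increments by 2, for 5 steps:
  Yield 2, then current += 2
  Yield 4, then current += 2
  Yield 6, then current += 2
  Yield 8, then current += 2
  Yield 10, then current += 2
Therefore out = [2, 4, 6, 8, 10].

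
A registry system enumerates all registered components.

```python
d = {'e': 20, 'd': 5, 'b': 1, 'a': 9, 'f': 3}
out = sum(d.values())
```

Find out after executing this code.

Step 1: d.values() = [20, 5, 1, 9, 3].
Step 2: sum = 38.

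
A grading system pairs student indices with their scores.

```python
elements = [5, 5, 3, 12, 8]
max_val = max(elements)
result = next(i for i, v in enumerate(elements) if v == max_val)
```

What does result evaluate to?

Step 1: max([5, 5, 3, 12, 8]) = 12.
Step 2: Find first index where value == 12:
  Index 0: 5 != 12
  Index 1: 5 != 12
  Index 2: 3 != 12
  Index 3: 12 == 12, found!
Therefore result = 3.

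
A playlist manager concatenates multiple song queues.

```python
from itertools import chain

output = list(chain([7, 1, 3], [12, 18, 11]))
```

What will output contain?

Step 1: chain() concatenates iterables: [7, 1, 3] + [12, 18, 11].
Therefore output = [7, 1, 3, 12, 18, 11].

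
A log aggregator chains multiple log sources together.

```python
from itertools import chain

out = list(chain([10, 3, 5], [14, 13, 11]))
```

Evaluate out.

Step 1: chain() concatenates iterables: [10, 3, 5] + [14, 13, 11].
Therefore out = [10, 3, 5, 14, 13, 11].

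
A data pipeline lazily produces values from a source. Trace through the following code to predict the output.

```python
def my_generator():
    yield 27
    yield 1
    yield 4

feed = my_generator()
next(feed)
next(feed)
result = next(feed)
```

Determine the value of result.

Step 1: my_generator() creates a generator.
Step 2: next(feed) yields 27 (consumed and discarded).
Step 3: next(feed) yields 1 (consumed and discarded).
Step 4: next(feed) yields 4, assigned to result.
Therefore result = 4.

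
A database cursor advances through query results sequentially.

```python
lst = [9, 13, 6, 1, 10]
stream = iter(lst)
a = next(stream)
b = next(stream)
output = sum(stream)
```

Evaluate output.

Step 1: Create iterator over [9, 13, 6, 1, 10].
Step 2: a = next() = 9, b = next() = 13.
Step 3: sum() of remaining [6, 1, 10] = 17.
Therefore output = 17.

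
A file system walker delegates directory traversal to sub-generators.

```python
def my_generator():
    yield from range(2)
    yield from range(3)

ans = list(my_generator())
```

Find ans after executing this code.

Step 1: Trace yields in order:
  yield 0
  yield 1
  yield 0
  yield 1
  yield 2
Therefore ans = [0, 1, 0, 1, 2].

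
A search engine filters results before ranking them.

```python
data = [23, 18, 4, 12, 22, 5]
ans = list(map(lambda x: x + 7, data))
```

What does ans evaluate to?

Step 1: Apply lambda x: x + 7 to each element:
  23 -> 30
  18 -> 25
  4 -> 11
  12 -> 19
  22 -> 29
  5 -> 12
Therefore ans = [30, 25, 11, 19, 29, 12].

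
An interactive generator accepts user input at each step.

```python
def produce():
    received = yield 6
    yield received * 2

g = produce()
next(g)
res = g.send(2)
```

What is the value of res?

Step 1: next(g) advances to first yield, producing 6.
Step 2: send(2) resumes, received = 2.
Step 3: yield received * 2 = 2 * 2 = 4.
Therefore res = 4.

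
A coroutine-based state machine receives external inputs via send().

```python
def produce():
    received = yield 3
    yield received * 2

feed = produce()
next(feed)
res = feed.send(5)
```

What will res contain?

Step 1: next(feed) advances to first yield, producing 3.
Step 2: send(5) resumes, received = 5.
Step 3: yield received * 2 = 5 * 2 = 10.
Therefore res = 10.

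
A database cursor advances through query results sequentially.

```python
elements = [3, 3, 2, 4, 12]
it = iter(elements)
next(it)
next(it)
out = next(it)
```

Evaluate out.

Step 1: Create iterator over [3, 3, 2, 4, 12].
Step 2: next() consumes 3.
Step 3: next() consumes 3.
Step 4: next() returns 2.
Therefore out = 2.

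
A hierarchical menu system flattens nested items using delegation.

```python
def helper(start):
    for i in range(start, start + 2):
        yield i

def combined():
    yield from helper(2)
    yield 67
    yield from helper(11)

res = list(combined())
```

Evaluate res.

Step 1: combined() delegates to helper(2):
  yield 2
  yield 3
Step 2: yield 67
Step 3: Delegates to helper(11):
  yield 11
  yield 12
Therefore res = [2, 3, 67, 11, 12].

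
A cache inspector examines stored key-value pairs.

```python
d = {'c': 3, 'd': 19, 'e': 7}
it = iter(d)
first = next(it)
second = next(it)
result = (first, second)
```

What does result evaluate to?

Step 1: iter(d) iterates over keys: ['c', 'd', 'e'].
Step 2: first = next(it) = 'c', second = next(it) = 'd'.
Therefore result = ('c', 'd').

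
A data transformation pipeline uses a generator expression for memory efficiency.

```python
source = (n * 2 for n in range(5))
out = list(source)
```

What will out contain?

Step 1: For each n in range(5), compute n*2:
  n=0: 0*2 = 0
  n=1: 1*2 = 2
  n=2: 2*2 = 4
  n=3: 3*2 = 6
  n=4: 4*2 = 8
Therefore out = [0, 2, 4, 6, 8].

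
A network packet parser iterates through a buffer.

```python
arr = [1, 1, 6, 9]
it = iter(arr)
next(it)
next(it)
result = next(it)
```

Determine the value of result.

Step 1: Create iterator over [1, 1, 6, 9].
Step 2: next() consumes 1.
Step 3: next() consumes 1.
Step 4: next() returns 6.
Therefore result = 6.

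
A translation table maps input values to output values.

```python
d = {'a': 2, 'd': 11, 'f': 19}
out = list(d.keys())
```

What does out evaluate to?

Step 1: d.keys() returns the dictionary keys in insertion order.
Therefore out = ['a', 'd', 'f'].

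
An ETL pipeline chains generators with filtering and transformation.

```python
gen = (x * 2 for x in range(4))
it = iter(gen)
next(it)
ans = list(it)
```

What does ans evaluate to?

Step 1: Generator produces [0, 2, 4, 6].
Step 2: next(it) consumes first element (0).
Step 3: list(it) collects remaining: [2, 4, 6].
Therefore ans = [2, 4, 6].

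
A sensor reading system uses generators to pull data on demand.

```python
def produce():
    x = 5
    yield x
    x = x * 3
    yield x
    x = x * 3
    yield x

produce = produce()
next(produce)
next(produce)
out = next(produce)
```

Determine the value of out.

Step 1: Trace through generator execution:
  Yield 1: x starts at 5, yield 5
  Yield 2: x = 5 * 3 = 15, yield 15
  Yield 3: x = 15 * 3 = 45, yield 45
Step 2: First next() gets 5, second next() gets the second value, third next() yields 45.
Therefore out = 45.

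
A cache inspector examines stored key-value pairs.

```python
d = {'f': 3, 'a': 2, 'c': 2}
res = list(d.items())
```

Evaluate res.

Step 1: d.items() returns (key, value) pairs in insertion order.
Therefore res = [('f', 3), ('a', 2), ('c', 2)].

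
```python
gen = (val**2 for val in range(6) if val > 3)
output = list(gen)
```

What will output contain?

Step 1: For range(6), keep val > 3, then square:
  val=0: 0 <= 3, excluded
  val=1: 1 <= 3, excluded
  val=2: 2 <= 3, excluded
  val=3: 3 <= 3, excluded
  val=4: 4 > 3, yield 4**2 = 16
  val=5: 5 > 3, yield 5**2 = 25
Therefore output = [16, 25].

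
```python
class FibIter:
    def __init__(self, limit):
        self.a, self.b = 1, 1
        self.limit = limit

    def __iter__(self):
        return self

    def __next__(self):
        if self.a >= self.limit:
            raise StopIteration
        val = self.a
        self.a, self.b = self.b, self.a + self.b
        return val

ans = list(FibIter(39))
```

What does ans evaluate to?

Step 1: Fibonacci-like sequence (a=1, b=1) until >= 39:
  Yield 1, then a,b = 1,2
  Yield 1, then a,b = 2,3
  Yield 2, then a,b = 3,5
  Yield 3, then a,b = 5,8
  Yield 5, then a,b = 8,13
  Yield 8, then a,b = 13,21
  Yield 13, then a,b = 21,34
  Yield 21, then a,b = 34,55
  Yield 34, then a,b = 55,89
Step 2: 55 >= 39, stop.
Therefore ans = [1, 1, 2, 3, 5, 8, 13, 21, 34].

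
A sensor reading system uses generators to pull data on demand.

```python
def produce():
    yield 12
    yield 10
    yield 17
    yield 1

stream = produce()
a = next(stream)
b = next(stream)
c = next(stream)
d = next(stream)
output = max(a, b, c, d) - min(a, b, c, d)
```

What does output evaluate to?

Step 1: Create generator and consume all values:
  a = next(stream) = 12
  b = next(stream) = 10
  c = next(stream) = 17
  d = next(stream) = 1
Step 2: max = 17, min = 1, output = 17 - 1 = 16.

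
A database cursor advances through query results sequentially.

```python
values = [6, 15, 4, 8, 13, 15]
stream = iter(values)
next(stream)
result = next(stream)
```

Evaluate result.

Step 1: Create iterator over [6, 15, 4, 8, 13, 15].
Step 2: next() consumes 6.
Step 3: next() returns 15.
Therefore result = 15.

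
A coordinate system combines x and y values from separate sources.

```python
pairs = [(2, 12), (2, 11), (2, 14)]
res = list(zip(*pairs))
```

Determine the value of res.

Step 1: zip(*pairs) transposes: unzips [(2, 12), (2, 11), (2, 14)] into separate sequences.
Step 2: First elements: (2, 2, 2), second elements: (12, 11, 14).
Therefore res = [(2, 2, 2), (12, 11, 14)].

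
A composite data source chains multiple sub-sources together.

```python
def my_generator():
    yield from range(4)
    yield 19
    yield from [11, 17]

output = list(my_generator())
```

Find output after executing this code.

Step 1: Trace yields in order:
  yield 0
  yield 1
  yield 2
  yield 3
  yield 19
  yield 11
  yield 17
Therefore output = [0, 1, 2, 3, 19, 11, 17].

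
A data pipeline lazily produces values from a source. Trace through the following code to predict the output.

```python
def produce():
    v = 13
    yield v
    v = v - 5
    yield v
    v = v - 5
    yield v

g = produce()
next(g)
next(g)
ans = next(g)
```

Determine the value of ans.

Step 1: Trace through generator execution:
  Yield 1: v starts at 13, yield 13
  Yield 2: v = 13 - 5 = 8, yield 8
  Yield 3: v = 8 - 5 = 3, yield 3
Step 2: First next() gets 13, second next() gets the second value, third next() yields 3.
Therefore ans = 3.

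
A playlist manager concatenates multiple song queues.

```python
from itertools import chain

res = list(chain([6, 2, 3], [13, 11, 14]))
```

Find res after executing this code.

Step 1: chain() concatenates iterables: [6, 2, 3] + [13, 11, 14].
Therefore res = [6, 2, 3, 13, 11, 14].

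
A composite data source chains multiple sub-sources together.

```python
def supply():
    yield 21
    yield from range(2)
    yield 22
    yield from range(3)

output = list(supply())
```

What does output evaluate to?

Step 1: Trace yields in order:
  yield 21
  yield 0
  yield 1
  yield 22
  yield 0
  yield 1
  yield 2
Therefore output = [21, 0, 1, 22, 0, 1, 2].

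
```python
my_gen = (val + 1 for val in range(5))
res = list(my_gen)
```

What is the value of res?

Step 1: For each val in range(5), compute val+1:
  val=0: 0+1 = 1
  val=1: 1+1 = 2
  val=2: 2+1 = 3
  val=3: 3+1 = 4
  val=4: 4+1 = 5
Therefore res = [1, 2, 3, 4, 5].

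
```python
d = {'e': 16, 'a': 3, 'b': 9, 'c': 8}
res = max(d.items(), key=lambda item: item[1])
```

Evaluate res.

Step 1: Find item with maximum value:
  ('e', 16)
  ('a', 3)
  ('b', 9)
  ('c', 8)
Step 2: Maximum value is 16 at key 'e'.
Therefore res = ('e', 16).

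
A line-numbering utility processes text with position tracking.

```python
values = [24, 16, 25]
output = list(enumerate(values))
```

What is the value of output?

Step 1: enumerate pairs each element with its index:
  (0, 24)
  (1, 16)
  (2, 25)
Therefore output = [(0, 24), (1, 16), (2, 25)].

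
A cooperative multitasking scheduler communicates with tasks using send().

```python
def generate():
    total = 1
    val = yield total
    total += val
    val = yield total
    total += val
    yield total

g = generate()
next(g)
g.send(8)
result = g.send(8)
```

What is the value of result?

Step 1: next() -> yield total=1.
Step 2: send(8) -> val=8, total = 1+8 = 9, yield 9.
Step 3: send(8) -> val=8, total = 9+8 = 17, yield 17.
Therefore result = 17.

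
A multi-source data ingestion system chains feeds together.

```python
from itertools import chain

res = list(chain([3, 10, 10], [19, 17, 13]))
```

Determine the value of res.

Step 1: chain() concatenates iterables: [3, 10, 10] + [19, 17, 13].
Therefore res = [3, 10, 10, 19, 17, 13].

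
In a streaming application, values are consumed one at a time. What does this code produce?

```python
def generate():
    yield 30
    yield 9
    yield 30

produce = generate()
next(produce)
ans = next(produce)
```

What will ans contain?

Step 1: generate() creates a generator.
Step 2: next(produce) yields 30 (consumed and discarded).
Step 3: next(produce) yields 9, assigned to ans.
Therefore ans = 9.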